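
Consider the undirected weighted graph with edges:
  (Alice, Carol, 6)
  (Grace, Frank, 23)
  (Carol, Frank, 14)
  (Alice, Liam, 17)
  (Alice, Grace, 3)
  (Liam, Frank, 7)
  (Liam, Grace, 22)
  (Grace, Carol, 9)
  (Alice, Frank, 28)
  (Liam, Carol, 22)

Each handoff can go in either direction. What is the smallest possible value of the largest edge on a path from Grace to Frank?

Some routes from Grace to Frank:
Grace -> Carol -> Alice -> Liam -> Frank: max(9, 6, 17, 7) = 17
Grace -> Carol -> Frank: max(9, 14) = 14
Grace -> Alice -> Liam -> Frank: max(3, 17, 7) = 17
Grace -> Carol -> Liam -> Frank: max(9, 22, 7) = 22
Grace -> Alice -> Carol -> Liam -> Frank: max(3, 6, 22, 7) = 22
Grace -> Alice -> Carol -> Frank: max(3, 6, 14) = 14
Smallest bottleneck: 14.

14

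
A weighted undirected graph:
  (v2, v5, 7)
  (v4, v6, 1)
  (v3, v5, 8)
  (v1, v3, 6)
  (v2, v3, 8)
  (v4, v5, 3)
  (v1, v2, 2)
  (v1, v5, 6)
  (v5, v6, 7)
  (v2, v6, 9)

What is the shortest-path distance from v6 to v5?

Comparing a few candidate routes:
v6-v4-v5: 1 + 3 = 4
v6-v5: 7
v6-v2-v5: 9 + 7 = 16
Shortest: 4.

4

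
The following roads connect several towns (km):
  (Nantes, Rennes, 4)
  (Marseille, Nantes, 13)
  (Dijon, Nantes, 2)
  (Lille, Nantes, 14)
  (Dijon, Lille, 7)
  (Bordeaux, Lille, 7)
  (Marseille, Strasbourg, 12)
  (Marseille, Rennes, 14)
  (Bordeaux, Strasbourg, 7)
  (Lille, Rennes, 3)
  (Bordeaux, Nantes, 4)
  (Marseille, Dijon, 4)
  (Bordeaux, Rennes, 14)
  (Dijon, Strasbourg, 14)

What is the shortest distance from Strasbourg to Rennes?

15

Comparing a few candidate routes:
Strasbourg -> Bordeaux -> Nantes -> Dijon -> Lille -> Rennes: 7 + 4 + 2 + 7 + 3 = 23
Strasbourg -> Bordeaux -> Rennes: 7 + 14 = 21
Strasbourg -> Marseille -> Dijon -> Nantes -> Rennes: 12 + 4 + 2 + 4 = 22
Strasbourg -> Dijon -> Nantes -> Rennes: 14 + 2 + 4 = 20
Strasbourg -> Bordeaux -> Lille -> Rennes: 7 + 7 + 3 = 17
Strasbourg -> Bordeaux -> Nantes -> Rennes: 7 + 4 + 4 = 15
Shortest: 15 km.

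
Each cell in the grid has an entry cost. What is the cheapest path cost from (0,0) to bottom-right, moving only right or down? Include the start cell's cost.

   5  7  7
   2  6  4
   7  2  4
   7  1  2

18

Cheapest: r0c0 → r1c0 → r1c1 → r2c1 → r3c1 → r3c2
  5 + 2 + 6 + 2 + 1 + 2 = 18
(Top row then right column would cost 29.)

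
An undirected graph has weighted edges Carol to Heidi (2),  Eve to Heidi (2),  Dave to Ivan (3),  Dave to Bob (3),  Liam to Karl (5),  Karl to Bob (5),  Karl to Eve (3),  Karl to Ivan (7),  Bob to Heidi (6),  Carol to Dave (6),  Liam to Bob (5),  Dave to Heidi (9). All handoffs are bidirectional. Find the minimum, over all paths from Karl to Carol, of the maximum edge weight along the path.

3

Comparing a few candidate routes:
Karl - Liam - Bob - Heidi - Carol: max(5, 5, 6, 2) = 6
Karl - Liam - Bob - Dave - Carol: max(5, 5, 3, 6) = 6
Karl - Eve - Heidi - Bob - Dave - Carol: max(3, 2, 6, 3, 6) = 6
Karl - Eve - Heidi - Carol: max(3, 2, 2) = 3
Smallest bottleneck: 3.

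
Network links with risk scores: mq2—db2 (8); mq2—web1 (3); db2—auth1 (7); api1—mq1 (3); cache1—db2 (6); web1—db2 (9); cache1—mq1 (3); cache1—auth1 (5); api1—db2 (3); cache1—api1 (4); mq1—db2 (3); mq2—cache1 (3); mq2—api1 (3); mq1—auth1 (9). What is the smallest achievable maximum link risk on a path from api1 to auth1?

5

Comparing a few candidate routes:
api1→db2→mq1→cache1→auth1: max(3, 3, 3, 5) = 5
api1→mq1→cache1→auth1: max(3, 3, 5) = 5
api1→cache1→auth1: max(4, 5) = 5
api1→mq1→db2→cache1→auth1: max(3, 3, 6, 5) = 6
api1→mq2→cache1→auth1: max(3, 3, 5) = 5
Smallest bottleneck: 5.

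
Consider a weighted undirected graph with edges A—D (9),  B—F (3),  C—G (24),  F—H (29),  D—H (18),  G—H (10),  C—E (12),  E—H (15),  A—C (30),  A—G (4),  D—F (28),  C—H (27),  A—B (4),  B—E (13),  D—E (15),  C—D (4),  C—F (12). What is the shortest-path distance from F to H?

21

Checking several routes:
F - B - A - D - H: 3 + 4 + 9 + 18 = 34
F - C - D - H: 12 + 4 + 18 = 34
F - B - A - G - H: 3 + 4 + 4 + 10 = 21
F - C - H: 12 + 27 = 39
F - B - E - H: 3 + 13 + 15 = 31
F - H: 29
Best route has total 21.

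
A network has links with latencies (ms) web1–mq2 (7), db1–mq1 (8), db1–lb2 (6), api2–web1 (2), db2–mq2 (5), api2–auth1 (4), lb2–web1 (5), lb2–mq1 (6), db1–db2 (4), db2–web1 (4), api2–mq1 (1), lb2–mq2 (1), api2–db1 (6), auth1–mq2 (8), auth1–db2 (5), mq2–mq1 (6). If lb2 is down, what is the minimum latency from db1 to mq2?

9

Some routes from db1 to mq2 avoiding lb2:
db1 - db2 - web1 - mq2: 4 + 4 + 7 = 15
db1 - db2 - mq2: 4 + 5 = 9
db1 - api2 - mq1 - mq2: 6 + 1 + 6 = 13
db1 - api2 - web1 - mq2: 6 + 2 + 7 = 15
db1 - mq1 - mq2: 8 + 6 = 14
The minimum is 9 ms.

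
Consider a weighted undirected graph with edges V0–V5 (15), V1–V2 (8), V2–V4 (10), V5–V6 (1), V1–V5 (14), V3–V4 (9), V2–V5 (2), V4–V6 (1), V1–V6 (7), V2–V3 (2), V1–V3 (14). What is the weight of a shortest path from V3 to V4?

6

Comparing a few candidate routes:
V3→V1→V6→V4: 14 + 7 + 1 = 22
V3→V2→V4: 2 + 10 = 12
V3→V4: 9
V3→V2→V1→V6→V4: 2 + 8 + 7 + 1 = 18
V3→V2→V5→V6→V4: 2 + 2 + 1 + 1 = 6
Best route has total 6.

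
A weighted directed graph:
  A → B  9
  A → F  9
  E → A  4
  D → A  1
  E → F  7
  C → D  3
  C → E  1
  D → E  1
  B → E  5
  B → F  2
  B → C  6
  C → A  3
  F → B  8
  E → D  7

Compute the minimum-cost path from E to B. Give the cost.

Checking several routes:
E - F - B: 7 + 8 = 15
E - D - A - B: 7 + 1 + 9 = 17
E - A - B: 4 + 9 = 13
E - A - F - B: 4 + 9 + 8 = 21
Best route has total 13.

13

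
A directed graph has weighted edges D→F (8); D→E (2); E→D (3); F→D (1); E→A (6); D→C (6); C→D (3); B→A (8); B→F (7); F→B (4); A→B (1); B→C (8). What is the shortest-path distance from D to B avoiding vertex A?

Paths from D to B avoiding A:
D - F - B: 8 + 4 = 12
The minimum is 12.

12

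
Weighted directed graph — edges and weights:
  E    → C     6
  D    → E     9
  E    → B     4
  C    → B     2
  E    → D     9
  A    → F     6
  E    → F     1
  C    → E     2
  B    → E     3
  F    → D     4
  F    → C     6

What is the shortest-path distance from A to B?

Routes from A to B:
A - F - C - B: 6 + 6 + 2 = 14
A - F - D - E - C - B: 6 + 4 + 9 + 6 + 2 = 27
A - F - C - E - B: 6 + 6 + 2 + 4 = 18
A - F - D - E - B: 6 + 4 + 9 + 4 = 23
Best route has total 14.

14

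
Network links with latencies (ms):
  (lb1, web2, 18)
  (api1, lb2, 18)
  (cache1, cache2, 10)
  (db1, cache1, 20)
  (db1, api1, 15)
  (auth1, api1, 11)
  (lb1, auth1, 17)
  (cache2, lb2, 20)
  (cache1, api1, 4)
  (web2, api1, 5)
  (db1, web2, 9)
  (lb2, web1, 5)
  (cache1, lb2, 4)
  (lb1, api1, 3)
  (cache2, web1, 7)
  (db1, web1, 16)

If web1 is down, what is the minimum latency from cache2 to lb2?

Checking several routes:
cache2 - cache1 - lb2: 10 + 4 = 14
cache2 - cache1 - db1 - web2 - api1 - lb2: 10 + 20 + 9 + 5 + 18 = 62
cache2 - cache1 - db1 - web2 - lb1 - api1 - lb2: 10 + 20 + 9 + 18 + 3 + 18 = 78
cache2 - lb2: 20
cache2 - cache1 - api1 - lb2: 10 + 4 + 18 = 32
cache2 - cache1 - db1 - api1 - lb2: 10 + 20 + 15 + 18 = 63
The minimum is 14 ms.

14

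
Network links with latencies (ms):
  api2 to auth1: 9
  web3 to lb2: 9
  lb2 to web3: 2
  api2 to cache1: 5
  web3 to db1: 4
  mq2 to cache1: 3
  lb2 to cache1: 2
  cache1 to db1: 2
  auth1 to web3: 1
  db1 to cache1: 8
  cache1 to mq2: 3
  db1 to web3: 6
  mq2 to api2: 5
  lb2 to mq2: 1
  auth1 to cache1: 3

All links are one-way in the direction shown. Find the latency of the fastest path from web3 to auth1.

24

Candidate routes:
web3-lb2-mq2-api2-auth1: 9 + 1 + 5 + 9 = 24
web3-lb2-cache1-mq2-api2-auth1: 9 + 2 + 3 + 5 + 9 = 28
web3-db1-cache1-mq2-api2-auth1: 4 + 8 + 3 + 5 + 9 = 29
Shortest: 24 ms.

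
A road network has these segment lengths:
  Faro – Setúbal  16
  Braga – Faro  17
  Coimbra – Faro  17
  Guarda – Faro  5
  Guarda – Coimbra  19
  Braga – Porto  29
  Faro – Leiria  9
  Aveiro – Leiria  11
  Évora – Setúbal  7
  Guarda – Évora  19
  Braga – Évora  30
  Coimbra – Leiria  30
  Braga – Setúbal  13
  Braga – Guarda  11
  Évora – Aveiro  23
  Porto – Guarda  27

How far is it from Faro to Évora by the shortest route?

23

Some routes from Faro to Évora:
Faro→Guarda→Braga→Évora: 5 + 11 + 30 = 46
Faro→Guarda→Évora: 5 + 19 = 24
Faro→Leiria→Aveiro→Évora: 9 + 11 + 23 = 43
Faro→Guarda→Braga→Setúbal→Évora: 5 + 11 + 13 + 7 = 36
Faro→Braga→Setúbal→Évora: 17 + 13 + 7 = 37
Faro→Setúbal→Évora: 16 + 7 = 23
Best route has total 23.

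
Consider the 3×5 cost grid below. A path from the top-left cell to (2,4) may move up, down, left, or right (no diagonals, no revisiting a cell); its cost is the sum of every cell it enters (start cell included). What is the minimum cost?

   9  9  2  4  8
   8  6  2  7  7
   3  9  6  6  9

Take [0,0] -> [0,1] -> [0,2] -> [1,2] -> [2,2] -> [2,3] -> [2,4] for a total of 9 + 9 + 2 + 2 + 6 + 6 + 9 = 43.

43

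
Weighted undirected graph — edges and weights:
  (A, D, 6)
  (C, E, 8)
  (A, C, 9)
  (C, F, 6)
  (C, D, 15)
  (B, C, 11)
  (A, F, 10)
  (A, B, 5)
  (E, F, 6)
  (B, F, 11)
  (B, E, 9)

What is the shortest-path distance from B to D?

Comparing a few candidate routes:
B-E-F-A-D: 9 + 6 + 10 + 6 = 31
B-C-A-D: 11 + 9 + 6 = 26
B-A-D: 5 + 6 = 11
B-C-D: 11 + 15 = 26
B-F-A-D: 11 + 10 + 6 = 27
B-A-C-D: 5 + 9 + 15 = 29
Shortest: 11.

11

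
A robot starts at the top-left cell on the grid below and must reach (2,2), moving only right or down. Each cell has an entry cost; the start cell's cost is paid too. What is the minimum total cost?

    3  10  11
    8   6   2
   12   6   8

27

Cheapest: [0,0] → [1,0] → [1,1] → [1,2] → [2,2]
  3 + 8 + 6 + 2 + 8 = 27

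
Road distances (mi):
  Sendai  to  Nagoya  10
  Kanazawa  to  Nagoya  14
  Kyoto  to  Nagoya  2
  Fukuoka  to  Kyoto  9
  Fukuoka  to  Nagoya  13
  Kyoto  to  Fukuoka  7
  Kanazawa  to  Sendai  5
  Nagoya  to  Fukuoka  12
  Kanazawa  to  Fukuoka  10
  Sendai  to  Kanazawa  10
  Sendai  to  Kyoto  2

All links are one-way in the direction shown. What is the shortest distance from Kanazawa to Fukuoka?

Candidate routes:
Kanazawa-Sendai-Kyoto-Nagoya-Fukuoka: 5 + 2 + 2 + 12 = 21
Kanazawa-Nagoya-Fukuoka: 14 + 12 = 26
Kanazawa-Fukuoka: 10
Kanazawa-Sendai-Kyoto-Fukuoka: 5 + 2 + 7 = 14
Kanazawa-Sendai-Nagoya-Fukuoka: 5 + 10 + 12 = 27
Best route has total 10 mi.

10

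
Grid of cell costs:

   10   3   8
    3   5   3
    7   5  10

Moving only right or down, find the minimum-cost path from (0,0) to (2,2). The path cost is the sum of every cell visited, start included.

One optimal route is r0c0 → r0c1 → r1c1 → r1c2 → r2c2.
Its cost is 10 + 3 + 5 + 3 + 10 = 31.
(Top row then right column would cost 34.)

31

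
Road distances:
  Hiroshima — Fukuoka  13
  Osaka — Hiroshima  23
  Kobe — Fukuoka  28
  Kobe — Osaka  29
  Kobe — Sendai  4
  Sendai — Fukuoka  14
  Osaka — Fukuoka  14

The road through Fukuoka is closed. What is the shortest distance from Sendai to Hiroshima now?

56

Candidate routes:
Sendai -> Kobe -> Osaka -> Hiroshima: 4 + 29 + 23 = 56
The minimum is 56.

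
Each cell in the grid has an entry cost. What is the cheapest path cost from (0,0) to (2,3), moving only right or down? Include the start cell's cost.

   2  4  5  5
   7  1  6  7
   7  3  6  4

Cheapest: r0c0 → r0c1 → r1c1 → r2c1 → r2c2 → r2c3
  2 + 4 + 1 + 3 + 6 + 4 = 20
For comparison, the top-then-right route costs 27.

20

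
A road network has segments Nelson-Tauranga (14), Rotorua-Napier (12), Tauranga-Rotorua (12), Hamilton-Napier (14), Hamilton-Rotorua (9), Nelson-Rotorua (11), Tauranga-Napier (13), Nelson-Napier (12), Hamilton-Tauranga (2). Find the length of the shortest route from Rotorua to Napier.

12

Checking several routes:
Rotorua-Napier: 12
Rotorua-Hamilton-Napier: 9 + 14 = 23
Rotorua-Nelson-Napier: 11 + 12 = 23
Best route has total 12.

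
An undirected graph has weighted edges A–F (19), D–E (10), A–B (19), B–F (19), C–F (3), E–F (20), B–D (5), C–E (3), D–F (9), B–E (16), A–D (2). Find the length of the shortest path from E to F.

6

Some routes from E to F:
E -> D -> F: 10 + 9 = 19
E -> C -> F: 3 + 3 = 6
E -> F: 20
Shortest: 6.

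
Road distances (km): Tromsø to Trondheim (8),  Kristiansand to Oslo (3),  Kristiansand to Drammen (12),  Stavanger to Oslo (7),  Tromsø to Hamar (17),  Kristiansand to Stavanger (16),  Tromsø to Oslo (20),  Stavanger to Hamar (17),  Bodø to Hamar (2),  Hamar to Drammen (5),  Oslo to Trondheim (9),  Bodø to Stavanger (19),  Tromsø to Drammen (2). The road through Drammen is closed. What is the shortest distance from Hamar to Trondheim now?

25

Some routes from Hamar to Trondheim avoiding Drammen:
Hamar-Tromsø-Oslo-Trondheim: 17 + 20 + 9 = 46
Hamar-Tromsø-Trondheim: 17 + 8 = 25
Hamar-Bodø-Stavanger-Oslo-Trondheim: 2 + 19 + 7 + 9 = 37
Hamar-Stavanger-Oslo-Trondheim: 17 + 7 + 9 = 33
Hamar-Stavanger-Kristiansand-Oslo-Trondheim: 17 + 16 + 3 + 9 = 45
The minimum is 25 km.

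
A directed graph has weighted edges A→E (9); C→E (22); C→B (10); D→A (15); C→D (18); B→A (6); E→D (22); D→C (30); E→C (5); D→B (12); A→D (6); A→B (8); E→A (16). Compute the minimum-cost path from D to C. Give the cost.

29

Paths from D to C:
D-B-A-E-C: 12 + 6 + 9 + 5 = 32
D-C: 30
D-A-E-C: 15 + 9 + 5 = 29
Best route has total 29.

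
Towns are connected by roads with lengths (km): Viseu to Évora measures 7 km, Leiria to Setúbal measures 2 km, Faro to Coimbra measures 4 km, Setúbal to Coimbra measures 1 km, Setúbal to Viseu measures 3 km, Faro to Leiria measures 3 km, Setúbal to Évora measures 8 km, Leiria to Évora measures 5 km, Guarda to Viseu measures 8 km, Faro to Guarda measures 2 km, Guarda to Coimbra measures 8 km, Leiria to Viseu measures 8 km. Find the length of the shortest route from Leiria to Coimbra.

3

Some routes from Leiria to Coimbra:
Leiria→Faro→Guarda→Coimbra: 3 + 2 + 8 = 13
Leiria→Setúbal→Coimbra: 2 + 1 = 3
Leiria→Viseu→Setúbal→Coimbra: 8 + 3 + 1 = 12
Leiria→Faro→Coimbra: 3 + 4 = 7
Leiria→Évora→Setúbal→Coimbra: 5 + 8 + 1 = 14
Shortest: 3 km.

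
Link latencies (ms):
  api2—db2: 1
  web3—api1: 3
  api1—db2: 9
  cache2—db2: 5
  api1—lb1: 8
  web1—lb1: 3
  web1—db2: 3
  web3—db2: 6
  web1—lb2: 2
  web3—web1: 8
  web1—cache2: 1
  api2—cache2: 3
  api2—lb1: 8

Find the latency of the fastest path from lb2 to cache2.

3

Comparing a few candidate routes:
lb2→web1→lb1→api2→db2→cache2: 2 + 3 + 8 + 1 + 5 = 19
lb2→web1→db2→cache2: 2 + 3 + 5 = 10
lb2→web1→db2→api2→cache2: 2 + 3 + 1 + 3 = 9
lb2→web1→cache2: 2 + 1 = 3
lb2→web1→lb1→api2→cache2: 2 + 3 + 8 + 3 = 16
Shortest: 3 ms.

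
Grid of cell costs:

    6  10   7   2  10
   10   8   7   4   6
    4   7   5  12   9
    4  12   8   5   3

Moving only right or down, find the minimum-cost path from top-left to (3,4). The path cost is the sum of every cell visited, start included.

47

Path [0,0] [0,1] [0,2] [0,3] [1,3] [1,4] [2,4] [3,4]: 6 + 10 + 7 + 2 + 4 + 6 + 9 + 3 = 47.
(Top row then right column would cost 53.)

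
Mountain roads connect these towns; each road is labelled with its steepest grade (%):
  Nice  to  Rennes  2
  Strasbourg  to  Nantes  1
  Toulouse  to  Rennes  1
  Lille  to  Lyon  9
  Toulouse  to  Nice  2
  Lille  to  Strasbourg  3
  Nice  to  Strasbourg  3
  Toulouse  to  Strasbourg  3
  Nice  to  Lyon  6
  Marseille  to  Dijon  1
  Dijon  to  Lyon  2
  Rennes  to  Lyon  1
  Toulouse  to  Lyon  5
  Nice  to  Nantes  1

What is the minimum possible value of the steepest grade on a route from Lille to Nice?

A few of the Lille→Nice routes:
Lille → Strasbourg → Nice: max(3, 3) = 3
Lille → Strasbourg → Toulouse → Nice: max(3, 3, 2) = 3
Lille → Strasbourg → Nantes → Nice: max(3, 1, 1) = 3
The minimum achievable maximum is 3%.

3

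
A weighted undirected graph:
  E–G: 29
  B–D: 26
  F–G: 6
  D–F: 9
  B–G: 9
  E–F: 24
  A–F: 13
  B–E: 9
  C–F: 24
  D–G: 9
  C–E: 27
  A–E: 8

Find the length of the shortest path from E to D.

27

Some routes from E to D:
E → B → G → F → D: 9 + 9 + 6 + 9 = 33
E → A → F → D: 8 + 13 + 9 = 30
E → B → G → D: 9 + 9 + 9 = 27
E → F → D: 24 + 9 = 33
Shortest: 27.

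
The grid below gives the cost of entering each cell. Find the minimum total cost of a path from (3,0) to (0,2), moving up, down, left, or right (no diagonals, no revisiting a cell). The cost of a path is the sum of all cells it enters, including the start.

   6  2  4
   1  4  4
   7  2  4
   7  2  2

21

Take [3,0] -> [3,1] -> [2,1] -> [1,1] -> [0,1] -> [0,2] for a total of 7 + 2 + 2 + 4 + 2 + 4 = 21.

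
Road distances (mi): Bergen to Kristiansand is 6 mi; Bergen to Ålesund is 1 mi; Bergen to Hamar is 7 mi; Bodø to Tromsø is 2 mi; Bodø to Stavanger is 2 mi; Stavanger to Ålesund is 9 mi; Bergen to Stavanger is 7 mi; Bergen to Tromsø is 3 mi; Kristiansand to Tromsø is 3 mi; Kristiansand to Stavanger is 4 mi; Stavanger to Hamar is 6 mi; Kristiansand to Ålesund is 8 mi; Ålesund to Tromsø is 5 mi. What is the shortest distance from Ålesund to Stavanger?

Comparing a few candidate routes:
Ålesund -> Bergen -> Stavanger: 1 + 7 = 8
Ålesund -> Tromsø -> Bodø -> Stavanger: 5 + 2 + 2 = 9
Ålesund -> Bergen -> Tromsø -> Bodø -> Stavanger: 1 + 3 + 2 + 2 = 8
Ålesund -> Stavanger: 9
Best route has total 8 mi.

8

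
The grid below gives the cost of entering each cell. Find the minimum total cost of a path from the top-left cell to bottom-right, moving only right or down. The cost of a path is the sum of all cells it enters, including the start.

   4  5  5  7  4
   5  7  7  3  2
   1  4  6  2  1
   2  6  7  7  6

29

Take (0,0) → (1,0) → (2,0) → (2,1) → (2,2) → (2,3) → (2,4) → (3,4) for a total of 4 + 5 + 1 + 4 + 6 + 2 + 1 + 6 = 29.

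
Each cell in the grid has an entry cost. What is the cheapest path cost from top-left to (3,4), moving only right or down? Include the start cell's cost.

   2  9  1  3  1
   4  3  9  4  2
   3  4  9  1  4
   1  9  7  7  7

29

Best path: [0,0] [0,1] [0,2] [0,3] [0,4] [1,4] [2,4] [3,4]
Cost: 2 + 9 + 1 + 3 + 1 + 2 + 4 + 7 = 29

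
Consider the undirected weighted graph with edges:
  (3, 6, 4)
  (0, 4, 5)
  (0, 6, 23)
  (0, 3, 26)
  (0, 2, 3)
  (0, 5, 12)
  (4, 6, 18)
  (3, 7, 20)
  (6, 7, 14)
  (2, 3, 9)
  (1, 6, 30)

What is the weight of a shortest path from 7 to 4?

A few of the 7→4 routes:
7 - 6 - 4: 14 + 18 = 32
7 - 6 - 0 - 4: 14 + 23 + 5 = 42
7 - 6 - 3 - 2 - 0 - 4: 14 + 4 + 9 + 3 + 5 = 35
7 - 3 - 2 - 0 - 4: 20 + 9 + 3 + 5 = 37
7 - 3 - 6 - 4: 20 + 4 + 18 = 42
The minimum is 32.

32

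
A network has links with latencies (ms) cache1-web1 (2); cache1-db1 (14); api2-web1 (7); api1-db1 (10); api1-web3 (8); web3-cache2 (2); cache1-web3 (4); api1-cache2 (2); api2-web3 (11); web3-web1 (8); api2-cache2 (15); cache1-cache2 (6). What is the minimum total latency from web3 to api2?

Some routes from web3 to api2:
web3 - cache2 - api2: 2 + 15 = 17
web3 - api2: 11
web3 - cache1 - web1 - api2: 4 + 2 + 7 = 13
web3 - web1 - api2: 8 + 7 = 15
The minimum is 11 ms.

11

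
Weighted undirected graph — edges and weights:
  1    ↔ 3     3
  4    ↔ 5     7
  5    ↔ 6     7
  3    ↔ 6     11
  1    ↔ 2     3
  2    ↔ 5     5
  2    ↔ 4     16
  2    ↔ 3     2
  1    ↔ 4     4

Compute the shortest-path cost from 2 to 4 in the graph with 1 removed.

Routes from 2 to 4 avoiding 1:
2 - 5 - 4: 5 + 7 = 12
2 - 4: 16
2 - 3 - 6 - 5 - 4: 2 + 11 + 7 + 7 = 27
The minimum is 12.

12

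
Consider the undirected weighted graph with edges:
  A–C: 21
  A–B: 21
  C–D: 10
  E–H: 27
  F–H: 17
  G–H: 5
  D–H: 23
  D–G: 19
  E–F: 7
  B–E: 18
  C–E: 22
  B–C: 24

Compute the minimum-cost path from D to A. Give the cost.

31

A few of the D→A routes:
D - C - E - B - A: 10 + 22 + 18 + 21 = 71
D - C - A: 10 + 21 = 31
D - C - B - A: 10 + 24 + 21 = 55
D - H - F - E - B - A: 23 + 17 + 7 + 18 + 21 = 86
Shortest: 31.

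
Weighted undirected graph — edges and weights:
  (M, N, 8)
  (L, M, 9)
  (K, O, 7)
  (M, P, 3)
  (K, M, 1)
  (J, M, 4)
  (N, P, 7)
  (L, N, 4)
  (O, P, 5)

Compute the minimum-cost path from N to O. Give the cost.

Paths from N to O:
N - P - M - K - O: 7 + 3 + 1 + 7 = 18
N - M - K - O: 8 + 1 + 7 = 16
N - L - M - P - O: 4 + 9 + 3 + 5 = 21
N - P - O: 7 + 5 = 12
N - L - M - K - O: 4 + 9 + 1 + 7 = 21
N - M - P - O: 8 + 3 + 5 = 16
Best route has total 12.

12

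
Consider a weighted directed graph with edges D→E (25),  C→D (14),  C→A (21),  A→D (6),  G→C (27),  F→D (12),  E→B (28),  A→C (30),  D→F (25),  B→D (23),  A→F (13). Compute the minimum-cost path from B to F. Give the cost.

Paths from B to F:
B→D→F: 23 + 25 = 48
Shortest: 48.

48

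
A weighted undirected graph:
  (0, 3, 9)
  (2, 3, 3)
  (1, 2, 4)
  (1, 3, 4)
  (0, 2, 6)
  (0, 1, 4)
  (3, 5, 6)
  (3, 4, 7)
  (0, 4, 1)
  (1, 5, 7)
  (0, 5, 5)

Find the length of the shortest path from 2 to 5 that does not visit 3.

11

Paths from 2 to 5 avoiding 3:
2→0→5: 6 + 5 = 11
2→1→5: 4 + 7 = 11
2→1→0→5: 4 + 4 + 5 = 13
2→0→1→5: 6 + 4 + 7 = 17
Best route has total 11.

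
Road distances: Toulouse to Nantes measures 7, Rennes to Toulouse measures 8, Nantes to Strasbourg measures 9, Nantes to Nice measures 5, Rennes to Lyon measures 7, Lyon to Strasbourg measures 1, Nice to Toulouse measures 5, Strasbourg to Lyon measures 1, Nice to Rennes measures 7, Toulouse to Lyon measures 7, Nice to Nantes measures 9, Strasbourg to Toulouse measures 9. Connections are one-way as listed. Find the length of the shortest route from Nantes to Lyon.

Candidate routes:
Nantes - Strasbourg - Lyon: 9 + 1 = 10
Nantes - Nice - Toulouse - Lyon: 5 + 5 + 7 = 17
Nantes - Nice - Rennes - Toulouse - Lyon: 5 + 7 + 8 + 7 = 27
Nantes - Strasbourg - Toulouse - Lyon: 9 + 9 + 7 = 25
Nantes - Nice - Rennes - Lyon: 5 + 7 + 7 = 19
Shortest: 10.

10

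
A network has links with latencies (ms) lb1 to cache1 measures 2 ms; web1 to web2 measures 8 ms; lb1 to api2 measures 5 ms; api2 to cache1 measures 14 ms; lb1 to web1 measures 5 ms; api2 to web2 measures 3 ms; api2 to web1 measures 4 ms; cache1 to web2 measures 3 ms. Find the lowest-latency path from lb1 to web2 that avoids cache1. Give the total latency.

8

Candidate routes:
lb1 → web1 → web2: 5 + 8 = 13
lb1 → api2 → web2: 5 + 3 = 8
lb1 → api2 → web1 → web2: 5 + 4 + 8 = 17
lb1 → web1 → api2 → web2: 5 + 4 + 3 = 12
Shortest: 8 ms.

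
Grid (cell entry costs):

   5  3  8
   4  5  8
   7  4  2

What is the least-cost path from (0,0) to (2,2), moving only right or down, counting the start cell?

Take r0c0 r0c1 r1c1 r2c1 r2c2 for a total of 5 + 3 + 5 + 4 + 2 = 19.

19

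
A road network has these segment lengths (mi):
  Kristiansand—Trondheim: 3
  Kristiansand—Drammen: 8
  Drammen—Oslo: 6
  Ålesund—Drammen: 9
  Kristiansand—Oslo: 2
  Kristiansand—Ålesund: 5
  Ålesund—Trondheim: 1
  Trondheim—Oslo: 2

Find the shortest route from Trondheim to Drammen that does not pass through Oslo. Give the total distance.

Routes from Trondheim to Drammen avoiding Oslo:
Trondheim → Kristiansand → Ålesund → Drammen: 3 + 5 + 9 = 17
Trondheim → Ålesund → Drammen: 1 + 9 = 10
Trondheim → Kristiansand → Drammen: 3 + 8 = 11
Trondheim → Ålesund → Kristiansand → Drammen: 1 + 5 + 8 = 14
Shortest: 10 mi.

10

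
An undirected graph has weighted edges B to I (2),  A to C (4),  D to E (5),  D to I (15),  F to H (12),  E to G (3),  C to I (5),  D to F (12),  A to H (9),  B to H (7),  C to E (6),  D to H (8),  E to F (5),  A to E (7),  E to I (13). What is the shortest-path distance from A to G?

10

Checking several routes:
A - E - G: 7 + 3 = 10
A - H - F - E - G: 9 + 12 + 5 + 3 = 29
A - C - E - G: 4 + 6 + 3 = 13
A - H - D - E - G: 9 + 8 + 5 + 3 = 25
A - C - I - E - G: 4 + 5 + 13 + 3 = 25
The minimum is 10.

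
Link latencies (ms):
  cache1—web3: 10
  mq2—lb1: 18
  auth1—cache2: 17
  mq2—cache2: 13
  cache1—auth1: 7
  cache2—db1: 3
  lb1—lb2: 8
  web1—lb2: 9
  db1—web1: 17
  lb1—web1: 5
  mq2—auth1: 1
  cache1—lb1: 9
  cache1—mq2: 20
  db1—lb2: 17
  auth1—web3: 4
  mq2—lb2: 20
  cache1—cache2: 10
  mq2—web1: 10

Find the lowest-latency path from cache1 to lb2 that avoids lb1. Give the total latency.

Checking several routes:
cache1→web3→auth1→mq2→lb2: 10 + 4 + 1 + 20 = 35
cache1→cache2→db1→lb2: 10 + 3 + 17 = 30
cache1→auth1→mq2→web1→lb2: 7 + 1 + 10 + 9 = 27
cache1→cache2→db1→web1→lb2: 10 + 3 + 17 + 9 = 39
cache1→web3→auth1→mq2→web1→lb2: 10 + 4 + 1 + 10 + 9 = 34
cache1→auth1→mq2→lb2: 7 + 1 + 20 = 28
The minimum is 27 ms.

27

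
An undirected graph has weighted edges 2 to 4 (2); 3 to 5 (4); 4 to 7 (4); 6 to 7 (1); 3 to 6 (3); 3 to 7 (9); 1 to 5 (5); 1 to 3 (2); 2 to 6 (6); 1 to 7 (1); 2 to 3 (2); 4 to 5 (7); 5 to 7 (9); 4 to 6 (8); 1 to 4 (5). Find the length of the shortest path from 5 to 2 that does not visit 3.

Some routes from 5 to 2 avoiding 3:
5-1-4-2: 5 + 5 + 2 = 12
5-4-2: 7 + 2 = 9
5-1-7-4-2: 5 + 1 + 4 + 2 = 12
5-7-4-2: 9 + 4 + 2 = 15
5-1-7-6-2: 5 + 1 + 1 + 6 = 13
5-7-6-2: 9 + 1 + 6 = 16
The minimum is 9.

9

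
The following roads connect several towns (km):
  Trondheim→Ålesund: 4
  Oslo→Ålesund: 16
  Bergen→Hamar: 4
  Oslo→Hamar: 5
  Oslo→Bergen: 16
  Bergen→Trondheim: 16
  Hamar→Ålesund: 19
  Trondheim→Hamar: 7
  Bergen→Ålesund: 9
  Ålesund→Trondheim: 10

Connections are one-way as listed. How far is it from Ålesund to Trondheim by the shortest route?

10

Routes from Ålesund to Trondheim:
Ålesund→Trondheim: 10
The minimum is 10 km.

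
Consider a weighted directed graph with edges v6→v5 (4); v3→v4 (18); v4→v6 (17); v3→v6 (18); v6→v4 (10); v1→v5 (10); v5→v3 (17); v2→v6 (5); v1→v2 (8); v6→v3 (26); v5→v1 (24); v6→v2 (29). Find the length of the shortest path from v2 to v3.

26

Paths from v2 to v3:
v2→v6→v3: 5 + 26 = 31
v2→v6→v5→v3: 5 + 4 + 17 = 26
Best route has total 26.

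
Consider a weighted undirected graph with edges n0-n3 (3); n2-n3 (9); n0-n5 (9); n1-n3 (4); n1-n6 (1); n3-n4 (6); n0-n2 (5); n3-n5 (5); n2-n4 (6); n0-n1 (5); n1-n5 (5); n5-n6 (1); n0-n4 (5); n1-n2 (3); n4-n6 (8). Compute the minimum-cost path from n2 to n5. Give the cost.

Checking several routes:
n2-n1-n5: 3 + 5 = 8
n2-n1-n6-n5: 3 + 1 + 1 = 5
n2-n1-n3-n5: 3 + 4 + 5 = 12
n2-n0-n1-n6-n5: 5 + 5 + 1 + 1 = 12
Shortest: 5.

5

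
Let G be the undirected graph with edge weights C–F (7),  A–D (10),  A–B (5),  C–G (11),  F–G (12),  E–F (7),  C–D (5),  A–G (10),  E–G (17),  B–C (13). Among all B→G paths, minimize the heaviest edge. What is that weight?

10

A few of the B→G routes:
B→C→D→A→G: max(13, 5, 10, 10) = 13
B→A→D→C→F→G: max(5, 10, 5, 7, 12) = 12
B→A→D→C→G: max(5, 10, 5, 11) = 11
B→A→G: max(5, 10) = 10
The minimum achievable maximum is 10.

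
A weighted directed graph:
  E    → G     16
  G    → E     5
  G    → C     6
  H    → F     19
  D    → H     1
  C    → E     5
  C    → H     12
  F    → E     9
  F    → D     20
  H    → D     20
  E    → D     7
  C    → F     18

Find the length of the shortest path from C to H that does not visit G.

12

Candidate routes:
C → E → D → H: 5 + 7 + 1 = 13
C → H: 12
C → F → D → H: 18 + 20 + 1 = 39
C → F → E → D → H: 18 + 9 + 7 + 1 = 35
Best route has total 12.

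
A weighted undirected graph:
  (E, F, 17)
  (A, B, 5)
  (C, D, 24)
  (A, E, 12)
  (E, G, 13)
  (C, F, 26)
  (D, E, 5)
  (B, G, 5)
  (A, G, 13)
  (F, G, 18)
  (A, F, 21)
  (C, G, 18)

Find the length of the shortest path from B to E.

Checking several routes:
B - G - A - E: 5 + 13 + 12 = 30
B - G - E: 5 + 13 = 18
B - A - F - E: 5 + 21 + 17 = 43
B - G - F - E: 5 + 18 + 17 = 40
B - A - E: 5 + 12 = 17
B - A - G - E: 5 + 13 + 13 = 31
The minimum is 17.

17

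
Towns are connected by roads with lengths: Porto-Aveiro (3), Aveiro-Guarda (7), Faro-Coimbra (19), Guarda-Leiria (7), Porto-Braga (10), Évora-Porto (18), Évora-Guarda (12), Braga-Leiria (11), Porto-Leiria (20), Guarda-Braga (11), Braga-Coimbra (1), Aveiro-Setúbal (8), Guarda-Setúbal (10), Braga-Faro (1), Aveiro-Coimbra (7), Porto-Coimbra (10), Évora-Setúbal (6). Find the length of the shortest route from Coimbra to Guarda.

Checking several routes:
Coimbra - Braga - Guarda: 1 + 11 = 12
Coimbra - Porto - Aveiro - Guarda: 10 + 3 + 7 = 20
Coimbra - Aveiro - Setúbal - Guarda: 7 + 8 + 10 = 25
Coimbra - Braga - Leiria - Guarda: 1 + 11 + 7 = 19
Coimbra - Aveiro - Guarda: 7 + 7 = 14
Coimbra - Braga - Porto - Aveiro - Guarda: 1 + 10 + 3 + 7 = 21
The minimum is 12.

12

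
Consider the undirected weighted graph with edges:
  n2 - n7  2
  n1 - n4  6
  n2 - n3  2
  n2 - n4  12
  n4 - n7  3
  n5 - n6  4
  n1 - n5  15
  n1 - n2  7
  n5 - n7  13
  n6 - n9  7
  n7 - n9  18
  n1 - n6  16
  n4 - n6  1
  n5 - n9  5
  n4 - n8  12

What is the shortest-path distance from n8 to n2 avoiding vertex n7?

24

Paths from n8 to n2 avoiding n7:
n8→n4→n6→n5→n1→n2: 12 + 1 + 4 + 15 + 7 = 39
n8→n4→n2: 12 + 12 = 24
n8→n4→n1→n2: 12 + 6 + 7 = 25
n8→n4→n6→n1→n2: 12 + 1 + 16 + 7 = 36
n8→n4→n6→n9→n5→n1→n2: 12 + 1 + 7 + 5 + 15 + 7 = 47
Best route has total 24.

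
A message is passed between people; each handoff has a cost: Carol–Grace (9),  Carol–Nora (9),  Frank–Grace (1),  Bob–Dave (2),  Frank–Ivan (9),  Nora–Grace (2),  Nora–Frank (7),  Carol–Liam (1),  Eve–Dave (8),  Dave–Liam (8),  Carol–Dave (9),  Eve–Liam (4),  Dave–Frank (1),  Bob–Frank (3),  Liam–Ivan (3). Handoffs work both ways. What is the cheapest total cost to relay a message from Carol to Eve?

5

Checking several routes:
Carol - Liam - Dave - Eve: 1 + 8 + 8 = 17
Carol - Grace - Frank - Dave - Eve: 9 + 1 + 1 + 8 = 19
Carol - Liam - Eve: 1 + 4 = 5
Carol - Dave - Eve: 9 + 8 = 17
Best route has total 5.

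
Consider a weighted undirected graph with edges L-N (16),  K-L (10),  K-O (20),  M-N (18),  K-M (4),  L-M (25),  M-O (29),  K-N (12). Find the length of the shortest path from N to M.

16

Some routes from N to M:
N-L-K-M: 16 + 10 + 4 = 30
N-K-M: 12 + 4 = 16
N-M: 18
N-L-M: 16 + 25 = 41
Shortest: 16.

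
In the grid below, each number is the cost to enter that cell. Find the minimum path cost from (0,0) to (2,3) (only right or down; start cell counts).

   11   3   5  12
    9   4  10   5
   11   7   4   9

38

Path (0,0) (0,1) (1,1) (2,1) (2,2) (2,3): 11 + 3 + 4 + 7 + 4 + 9 = 38.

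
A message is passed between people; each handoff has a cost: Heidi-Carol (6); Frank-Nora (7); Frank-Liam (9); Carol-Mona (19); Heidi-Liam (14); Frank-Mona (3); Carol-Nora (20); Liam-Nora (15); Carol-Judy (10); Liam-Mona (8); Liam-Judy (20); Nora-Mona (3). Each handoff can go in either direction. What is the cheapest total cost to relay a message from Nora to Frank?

Some routes from Nora to Frank:
Nora→Liam→Mona→Frank: 15 + 8 + 3 = 26
Nora→Frank: 7
Nora→Mona→Liam→Frank: 3 + 8 + 9 = 20
Nora→Mona→Frank: 3 + 3 = 6
Nora→Liam→Frank: 15 + 9 = 24
The minimum is 6.

6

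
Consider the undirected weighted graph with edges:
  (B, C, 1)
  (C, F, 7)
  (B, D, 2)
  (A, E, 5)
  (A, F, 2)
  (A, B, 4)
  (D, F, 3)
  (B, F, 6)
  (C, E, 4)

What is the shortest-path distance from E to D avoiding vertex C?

Some routes from E to D avoiding C:
E -> A -> F -> B -> D: 5 + 2 + 6 + 2 = 15
E -> A -> B -> D: 5 + 4 + 2 = 11
E -> A -> F -> D: 5 + 2 + 3 = 10
The minimum is 10.

10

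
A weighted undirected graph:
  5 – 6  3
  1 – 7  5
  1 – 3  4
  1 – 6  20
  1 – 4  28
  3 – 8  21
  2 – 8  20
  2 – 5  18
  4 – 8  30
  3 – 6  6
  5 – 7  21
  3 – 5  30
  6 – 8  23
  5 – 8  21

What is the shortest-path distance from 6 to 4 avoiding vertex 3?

48

Comparing a few candidate routes:
6-1-4: 20 + 28 = 48
6-5-8-4: 3 + 21 + 30 = 54
6-8-4: 23 + 30 = 53
Shortest: 48.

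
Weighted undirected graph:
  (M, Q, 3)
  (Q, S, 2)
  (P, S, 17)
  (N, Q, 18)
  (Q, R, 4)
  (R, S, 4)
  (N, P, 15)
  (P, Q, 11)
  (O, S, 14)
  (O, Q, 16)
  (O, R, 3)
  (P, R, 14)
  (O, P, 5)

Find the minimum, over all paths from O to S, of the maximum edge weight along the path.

4

Some routes from O to S:
O-R-S: max(3, 4) = 4
O-P-Q-S: max(5, 11, 2) = 11
O-R-Q-S: max(3, 4, 2) = 4
Best route has worst link 4.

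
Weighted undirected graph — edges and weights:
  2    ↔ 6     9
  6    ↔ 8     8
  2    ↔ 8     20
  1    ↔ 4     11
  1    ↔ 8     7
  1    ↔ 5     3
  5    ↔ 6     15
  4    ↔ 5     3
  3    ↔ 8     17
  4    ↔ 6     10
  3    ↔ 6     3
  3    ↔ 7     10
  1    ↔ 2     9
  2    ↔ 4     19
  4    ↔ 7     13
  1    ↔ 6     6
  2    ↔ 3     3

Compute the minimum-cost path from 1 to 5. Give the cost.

Checking several routes:
1 - 6 - 5: 6 + 15 = 21
1 - 8 - 6 - 4 - 5: 7 + 8 + 10 + 3 = 28
1 - 5: 3
1 - 4 - 5: 11 + 3 = 14
1 - 2 - 3 - 6 - 4 - 5: 9 + 3 + 3 + 10 + 3 = 28
1 - 6 - 4 - 5: 6 + 10 + 3 = 19
Best route has total 3.

3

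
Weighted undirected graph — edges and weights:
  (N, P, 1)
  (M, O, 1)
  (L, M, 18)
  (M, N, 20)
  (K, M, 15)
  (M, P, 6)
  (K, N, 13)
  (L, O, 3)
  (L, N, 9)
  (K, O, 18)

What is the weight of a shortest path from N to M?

A few of the N→M routes:
N - L - M: 9 + 18 = 27
N - L - O - M: 9 + 3 + 1 = 13
N - P - M: 1 + 6 = 7
N - M: 20
The minimum is 7.

7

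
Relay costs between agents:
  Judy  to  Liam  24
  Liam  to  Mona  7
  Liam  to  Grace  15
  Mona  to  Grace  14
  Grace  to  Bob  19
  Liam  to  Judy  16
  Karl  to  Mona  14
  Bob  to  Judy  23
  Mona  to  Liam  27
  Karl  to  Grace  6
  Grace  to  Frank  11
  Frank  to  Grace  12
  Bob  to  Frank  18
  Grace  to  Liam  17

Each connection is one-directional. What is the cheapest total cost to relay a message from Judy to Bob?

Candidate routes:
Judy→Liam→Grace→Bob: 24 + 15 + 19 = 58
Judy→Liam→Mona→Grace→Bob: 24 + 7 + 14 + 19 = 64
Shortest: 58.

58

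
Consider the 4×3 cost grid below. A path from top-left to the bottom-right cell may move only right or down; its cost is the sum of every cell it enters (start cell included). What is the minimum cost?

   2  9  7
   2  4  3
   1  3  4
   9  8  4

16

One optimal route is (0,0) (1,0) (2,0) (2,1) (2,2) (3,2).
Its cost is 2 + 2 + 1 + 3 + 4 + 4 = 16.
For comparison, the top-then-right route costs 29.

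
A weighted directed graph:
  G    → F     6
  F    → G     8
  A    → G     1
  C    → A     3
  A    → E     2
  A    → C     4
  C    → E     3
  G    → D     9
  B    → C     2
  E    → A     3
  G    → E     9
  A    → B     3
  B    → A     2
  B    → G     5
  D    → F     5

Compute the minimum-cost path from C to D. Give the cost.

13

Paths from C to D:
C - A - G - D: 3 + 1 + 9 = 13
C - E - A - G - D: 3 + 3 + 1 + 9 = 16
C - A - B - G - D: 3 + 3 + 5 + 9 = 20
C - E - A - B - G - D: 3 + 3 + 3 + 5 + 9 = 23
Shortest: 13.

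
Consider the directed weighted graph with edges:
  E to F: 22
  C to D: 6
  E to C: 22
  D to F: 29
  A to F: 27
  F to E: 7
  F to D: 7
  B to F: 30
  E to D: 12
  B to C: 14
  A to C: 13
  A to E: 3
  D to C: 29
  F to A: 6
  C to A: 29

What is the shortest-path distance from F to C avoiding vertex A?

Candidate routes:
F - E - C: 7 + 22 = 29
F - D - C: 7 + 29 = 36
F - E - D - C: 7 + 12 + 29 = 48
The minimum is 29.

29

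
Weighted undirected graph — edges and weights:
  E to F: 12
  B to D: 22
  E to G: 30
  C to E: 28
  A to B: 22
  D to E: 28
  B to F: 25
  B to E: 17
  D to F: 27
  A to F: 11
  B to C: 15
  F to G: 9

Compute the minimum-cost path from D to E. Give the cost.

28

Checking several routes:
D -> B -> F -> E: 22 + 25 + 12 = 59
D -> F -> E: 27 + 12 = 39
D -> B -> E: 22 + 17 = 39
D -> F -> G -> E: 27 + 9 + 30 = 66
D -> E: 28
D -> B -> C -> E: 22 + 15 + 28 = 65
Shortest: 28.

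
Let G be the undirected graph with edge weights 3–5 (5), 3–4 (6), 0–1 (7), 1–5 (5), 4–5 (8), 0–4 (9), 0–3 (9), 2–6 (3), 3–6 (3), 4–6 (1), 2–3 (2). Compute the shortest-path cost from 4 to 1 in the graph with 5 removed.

16

Routes from 4 to 1 avoiding 5:
4 → 0 → 1: 9 + 7 = 16
4 → 3 → 0 → 1: 6 + 9 + 7 = 22
4 → 6 → 2 → 3 → 0 → 1: 1 + 3 + 2 + 9 + 7 = 22
4 → 6 → 3 → 0 → 1: 1 + 3 + 9 + 7 = 20
Best route has total 16.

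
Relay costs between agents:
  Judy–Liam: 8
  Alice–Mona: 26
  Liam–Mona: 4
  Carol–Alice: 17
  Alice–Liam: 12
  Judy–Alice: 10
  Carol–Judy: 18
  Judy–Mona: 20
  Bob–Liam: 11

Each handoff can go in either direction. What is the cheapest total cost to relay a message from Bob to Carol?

Comparing a few candidate routes:
Bob → Liam → Mona → Alice → Carol: 11 + 4 + 26 + 17 = 58
Bob → Liam → Alice → Judy → Carol: 11 + 12 + 10 + 18 = 51
Bob → Liam → Judy → Alice → Carol: 11 + 8 + 10 + 17 = 46
Bob → Liam → Alice → Carol: 11 + 12 + 17 = 40
Bob → Liam → Judy → Carol: 11 + 8 + 18 = 37
Bob → Liam → Mona → Judy → Carol: 11 + 4 + 20 + 18 = 53
The minimum is 37.

37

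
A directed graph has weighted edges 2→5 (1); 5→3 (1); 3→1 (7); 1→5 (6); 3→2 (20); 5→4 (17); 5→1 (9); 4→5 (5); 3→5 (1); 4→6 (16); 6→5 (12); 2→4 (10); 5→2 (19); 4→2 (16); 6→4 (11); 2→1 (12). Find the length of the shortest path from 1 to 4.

23

Candidate routes:
1-5-3-2-4: 6 + 1 + 20 + 10 = 37
1-5-2-4: 6 + 19 + 10 = 35
1-5-4: 6 + 17 = 23
Best route has total 23.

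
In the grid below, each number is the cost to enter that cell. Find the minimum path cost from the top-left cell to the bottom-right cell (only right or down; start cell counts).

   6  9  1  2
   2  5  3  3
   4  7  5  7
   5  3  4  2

One optimal route is [0,0]→[1,0]→[2,0]→[3,0]→[3,1]→[3,2]→[3,3].
Its cost is 6 + 2 + 4 + 5 + 3 + 4 + 2 = 26.
For comparison, the top-then-right route costs 30.

26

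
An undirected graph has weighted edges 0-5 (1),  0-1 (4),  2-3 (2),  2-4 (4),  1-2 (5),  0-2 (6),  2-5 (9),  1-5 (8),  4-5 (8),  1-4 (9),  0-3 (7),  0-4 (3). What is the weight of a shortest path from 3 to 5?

Comparing a few candidate routes:
3 → 0 → 5: 7 + 1 = 8
3 → 2 → 0 → 5: 2 + 6 + 1 = 9
3 → 2 → 5: 2 + 9 = 11
3 → 2 → 4 → 0 → 5: 2 + 4 + 3 + 1 = 10
3 → 2 → 1 → 0 → 5: 2 + 5 + 4 + 1 = 12
Shortest: 8.

8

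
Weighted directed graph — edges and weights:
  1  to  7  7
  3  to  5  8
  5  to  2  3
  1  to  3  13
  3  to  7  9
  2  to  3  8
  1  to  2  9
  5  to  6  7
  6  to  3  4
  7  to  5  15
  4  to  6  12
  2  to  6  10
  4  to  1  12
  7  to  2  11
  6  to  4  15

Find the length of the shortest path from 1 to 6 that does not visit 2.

Routes from 1 to 6 avoiding 2:
1 → 3 → 5 → 6: 13 + 8 + 7 = 28
1 → 3 → 7 → 5 → 6: 13 + 9 + 15 + 7 = 44
1 → 7 → 5 → 6: 7 + 15 + 7 = 29
Shortest: 28.

28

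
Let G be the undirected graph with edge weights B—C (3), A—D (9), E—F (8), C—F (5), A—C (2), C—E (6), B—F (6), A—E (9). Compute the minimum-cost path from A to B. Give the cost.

5

A few of the A→B routes:
A→C→B: 2 + 3 = 5
A→C→E→F→B: 2 + 6 + 8 + 6 = 22
A→E→F→B: 9 + 8 + 6 = 23
A→E→C→B: 9 + 6 + 3 = 18
A→C→F→B: 2 + 5 + 6 = 13
Best route has total 5.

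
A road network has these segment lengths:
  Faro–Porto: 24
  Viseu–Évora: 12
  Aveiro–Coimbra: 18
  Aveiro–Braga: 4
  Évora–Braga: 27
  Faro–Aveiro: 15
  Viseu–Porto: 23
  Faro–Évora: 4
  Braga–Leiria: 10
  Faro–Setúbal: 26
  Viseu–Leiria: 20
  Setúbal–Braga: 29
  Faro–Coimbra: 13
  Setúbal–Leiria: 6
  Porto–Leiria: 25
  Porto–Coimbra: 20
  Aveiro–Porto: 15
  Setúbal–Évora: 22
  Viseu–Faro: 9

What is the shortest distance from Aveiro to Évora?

19

Checking several routes:
Aveiro → Coimbra → Faro → Évora: 18 + 13 + 4 = 35
Aveiro → Braga → Évora: 4 + 27 = 31
Aveiro → Faro → Évora: 15 + 4 = 19
Aveiro → Faro → Viseu → Évora: 15 + 9 + 12 = 36
Shortest: 19.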